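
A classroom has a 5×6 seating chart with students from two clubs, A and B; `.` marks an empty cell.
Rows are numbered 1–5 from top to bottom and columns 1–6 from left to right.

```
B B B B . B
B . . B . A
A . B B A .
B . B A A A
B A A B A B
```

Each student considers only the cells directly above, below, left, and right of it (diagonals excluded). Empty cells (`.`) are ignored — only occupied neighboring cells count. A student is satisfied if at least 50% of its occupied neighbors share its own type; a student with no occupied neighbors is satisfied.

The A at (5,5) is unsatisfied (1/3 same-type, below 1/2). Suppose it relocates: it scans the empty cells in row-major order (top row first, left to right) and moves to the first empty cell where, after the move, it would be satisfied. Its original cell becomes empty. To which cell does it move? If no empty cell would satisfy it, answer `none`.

Vacating (5,5). Empty cells in order:
  (1,5): 0/2 same-type → still unsatisfied.
  (2,2): 0/2 same-type → still unsatisfied.
  (2,3): 0/3 same-type → still unsatisfied.
  (2,5): 2/3 same-type → satisfied — stop here.

(2,5)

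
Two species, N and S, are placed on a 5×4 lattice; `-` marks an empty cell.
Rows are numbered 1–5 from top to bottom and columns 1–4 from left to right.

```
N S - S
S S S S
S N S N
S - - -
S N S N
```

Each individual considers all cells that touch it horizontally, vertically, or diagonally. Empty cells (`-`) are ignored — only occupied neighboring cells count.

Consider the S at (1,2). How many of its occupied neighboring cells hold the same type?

Occupied neighbors of (1,2): (1,1)=N, (2,1)=S, (2,2)=S, (2,3)=S.
Same type (S): 3 of 4.

3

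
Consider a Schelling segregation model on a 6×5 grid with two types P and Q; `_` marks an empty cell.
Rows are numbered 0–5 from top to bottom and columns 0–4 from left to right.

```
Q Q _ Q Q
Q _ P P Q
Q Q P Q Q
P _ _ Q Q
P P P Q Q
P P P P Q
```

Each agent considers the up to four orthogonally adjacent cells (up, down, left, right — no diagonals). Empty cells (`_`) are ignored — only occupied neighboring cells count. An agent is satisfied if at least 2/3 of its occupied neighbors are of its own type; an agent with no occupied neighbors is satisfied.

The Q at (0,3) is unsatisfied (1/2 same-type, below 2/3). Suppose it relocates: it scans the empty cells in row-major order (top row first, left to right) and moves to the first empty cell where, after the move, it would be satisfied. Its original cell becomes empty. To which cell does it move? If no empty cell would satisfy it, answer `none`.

Vacating (0,3). Empty cells in order:
  (0,2): 1/2 same-type → still unsatisfied.
  (1,1): 3/4 same-type → satisfied — stop here.

(1,1)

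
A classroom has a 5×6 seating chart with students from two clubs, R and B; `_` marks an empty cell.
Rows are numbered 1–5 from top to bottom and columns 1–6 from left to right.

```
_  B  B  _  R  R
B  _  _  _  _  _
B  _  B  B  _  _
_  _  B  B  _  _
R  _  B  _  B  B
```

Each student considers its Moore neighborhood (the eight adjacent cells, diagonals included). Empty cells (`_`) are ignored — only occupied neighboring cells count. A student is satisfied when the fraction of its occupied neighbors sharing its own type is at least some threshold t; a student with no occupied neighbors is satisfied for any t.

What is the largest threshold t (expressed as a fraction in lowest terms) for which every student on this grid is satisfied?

1/1

(1,2)B 2/2
(1,3)B 1/1
(1,5)R 1/1
(1,6)R 1/1
(2,1)B 2/2
(3,1)B 1/1
(3,3)B 3/3
(3,4)B 3/3
(4,3)B 4/4
(4,4)B 5/5
(5,1)R — no occupied neighbors
(5,3)B 2/2
(5,5)B 2/2
(5,6)B 1/1
The smallest same-type fraction is 2/2 at (1,2), which reduces to 1/1. Any threshold above that leaves this student unsatisfied.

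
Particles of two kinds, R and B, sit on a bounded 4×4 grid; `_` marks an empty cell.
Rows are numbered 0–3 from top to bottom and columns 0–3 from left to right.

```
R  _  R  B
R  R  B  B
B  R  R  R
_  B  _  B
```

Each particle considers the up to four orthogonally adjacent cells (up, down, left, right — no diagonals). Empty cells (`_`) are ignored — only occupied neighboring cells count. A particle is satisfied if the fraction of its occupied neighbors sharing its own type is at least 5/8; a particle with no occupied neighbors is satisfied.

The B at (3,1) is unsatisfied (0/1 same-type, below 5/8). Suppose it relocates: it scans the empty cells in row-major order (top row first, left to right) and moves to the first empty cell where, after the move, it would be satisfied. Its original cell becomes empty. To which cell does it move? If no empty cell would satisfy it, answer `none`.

(3,0)

Vacating (3,1). Empty cells in order:
  (0,1): 0/3 same-type → still unsatisfied.
  (3,0): 1/1 same-type → satisfied — stop here.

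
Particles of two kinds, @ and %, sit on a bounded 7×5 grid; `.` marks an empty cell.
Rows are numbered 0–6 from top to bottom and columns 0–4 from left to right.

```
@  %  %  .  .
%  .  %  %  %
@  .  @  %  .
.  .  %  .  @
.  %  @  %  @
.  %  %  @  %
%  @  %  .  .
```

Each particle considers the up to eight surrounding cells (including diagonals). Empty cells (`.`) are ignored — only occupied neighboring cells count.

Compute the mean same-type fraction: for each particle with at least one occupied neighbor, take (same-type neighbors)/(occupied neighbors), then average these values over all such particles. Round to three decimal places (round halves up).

Row 0: (0,0)@ 0/2 · (0,1)% 3/4 · (0,2)% 3/3
Row 1: (1,0)% 1/3 · (1,2)% 4/5 · (1,3)% 4/5 · (1,4)% 2/2
Row 2: (2,0)@ 0/1 · (2,2)@ 0/4 · (2,3)% 4/6
Row 3: (3,2)% 3/5 · (3,4)@ 1/3
Row 4: (4,1)% 3/4 · (4,2)@ 1/6 · (4,3)% 3/7 · (4,4)@ 2/4
Row 5: (5,1)% 4/6 · (5,2)% 4/7 · (5,3)@ 2/6 · (5,4)% 1/3
Row 6: (6,0)% 1/2 · (6,1)@ 0/4 · (6,2)% 2/4
Sum over 23 particles: 0/2 + 3/4 + 3/3 + 1/3 + 4/5 + 4/5 + 2/2 + 0/1 + 0/4 + 4/6 + 3/5 + 1/3 + 3/4 + 1/6 + 3/7 + 2/4 + 4/6 + 4/7 + 2/6 + 1/3 + 1/2 + 0/4 + 2/4 = 331/30; mean = 331/30 ÷ 23 = 331/690 = 0.479710… → 0.480.

0.480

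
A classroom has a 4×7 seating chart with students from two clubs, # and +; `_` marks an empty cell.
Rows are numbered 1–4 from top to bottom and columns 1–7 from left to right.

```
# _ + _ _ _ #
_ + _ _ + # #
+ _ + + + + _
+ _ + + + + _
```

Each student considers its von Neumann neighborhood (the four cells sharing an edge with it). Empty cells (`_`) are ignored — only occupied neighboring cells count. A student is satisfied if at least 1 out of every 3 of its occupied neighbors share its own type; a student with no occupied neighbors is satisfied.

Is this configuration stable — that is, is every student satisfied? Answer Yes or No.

Yes

(1,1)# 0/0 ok
(1,3)+ 0/0 ok
(1,7)# 1/1 ok
(2,2)+ 0/0 ok
(2,5)+ 1/2 ok
(2,6)# 1/3 ok
(2,7)# 2/2 ok
(3,1)+ 1/1 ok
(3,3)+ 2/2 ok
(3,4)+ 3/3 ok
(3,5)+ 4/4 ok
(3,6)+ 2/3 ok
(4,1)+ 1/1 ok
(4,3)+ 2/2 ok
(4,4)+ 3/3 ok
(4,5)+ 3/3 ok
(4,6)+ 2/2 ok
All meet the threshold, so the configuration is stable.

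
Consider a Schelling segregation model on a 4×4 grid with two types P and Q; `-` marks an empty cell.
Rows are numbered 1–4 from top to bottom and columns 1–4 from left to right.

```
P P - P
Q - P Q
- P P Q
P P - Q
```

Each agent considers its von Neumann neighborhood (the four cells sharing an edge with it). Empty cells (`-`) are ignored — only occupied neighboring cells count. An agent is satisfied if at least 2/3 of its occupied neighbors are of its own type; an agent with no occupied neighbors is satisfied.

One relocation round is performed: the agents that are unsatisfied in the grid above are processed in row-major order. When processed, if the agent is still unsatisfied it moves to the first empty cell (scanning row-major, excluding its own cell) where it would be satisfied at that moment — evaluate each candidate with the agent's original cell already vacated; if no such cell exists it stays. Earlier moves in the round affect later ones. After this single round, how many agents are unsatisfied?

2

Initially unsatisfied (in order): (1,1), (1,4), (2,1), (2,3), (2,4).
  (1,1) → (1,3).
  (1,4) → (2,2).
  (2,1): no empty cell satisfies it; stays.
  (2,3): now satisfied by earlier moves; stays.
  (2,4): no empty cell satisfies it; stays.
Resulting grid:
- P P -
Q P P Q
- P P Q
P P - Q
Unsatisfied now: (2,1), (2,4).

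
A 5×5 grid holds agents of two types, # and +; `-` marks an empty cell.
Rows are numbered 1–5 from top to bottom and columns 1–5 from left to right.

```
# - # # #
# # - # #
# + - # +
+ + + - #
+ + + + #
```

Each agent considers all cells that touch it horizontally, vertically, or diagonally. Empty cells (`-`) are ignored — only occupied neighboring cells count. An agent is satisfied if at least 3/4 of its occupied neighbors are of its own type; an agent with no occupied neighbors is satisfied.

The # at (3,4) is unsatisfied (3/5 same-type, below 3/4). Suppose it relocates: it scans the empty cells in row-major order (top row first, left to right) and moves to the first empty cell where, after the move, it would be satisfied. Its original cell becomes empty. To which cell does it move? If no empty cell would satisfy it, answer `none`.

(1,2)

Vacating (3,4). Empty cells in order:
  (1,2): 4/4 same-type → satisfied — stop here.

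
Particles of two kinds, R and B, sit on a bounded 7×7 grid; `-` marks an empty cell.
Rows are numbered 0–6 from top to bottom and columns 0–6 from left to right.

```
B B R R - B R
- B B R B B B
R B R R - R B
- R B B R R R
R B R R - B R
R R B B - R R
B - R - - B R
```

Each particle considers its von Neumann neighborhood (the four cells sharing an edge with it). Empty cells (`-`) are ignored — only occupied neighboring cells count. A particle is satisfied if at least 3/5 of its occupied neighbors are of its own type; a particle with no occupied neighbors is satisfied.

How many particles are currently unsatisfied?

28

Row 0: (0,0)B 1/1 ✓ · (0,1)B 2/3 ✓ · (0,2)R 1/3 ✗ · (0,3)R 2/2 ✓ · (0,5)B 1/2 ✗ · (0,6)R 0/2 ✗
Row 1: (1,1)B 3/3 ✓ · (1,2)B 1/4 ✗ · (1,3)R 2/4 ✗ · (1,4)B 1/2 ✗ · (1,5)B 3/4 ✓ · (1,6)B 2/3 ✓
Row 2: (2,0)R 0/1 ✗ · (2,1)B 1/4 ✗ · (2,2)R 1/4 ✗ · (2,3)R 2/3 ✓ · (2,5)R 1/3 ✗ · (2,6)B 1/3 ✗
Row 3: (3,1)R 0/3 ✗ · (3,2)B 1/4 ✗ · (3,3)B 1/4 ✗ · (3,4)R 1/2 ✗ · (3,5)R 3/4 ✓ · (3,6)R 2/3 ✓
Row 4: (4,0)R 1/2 ✗ · (4,1)B 0/4 ✗ · (4,2)R 1/4 ✗ · (4,3)R 1/3 ✗ · (4,5)B 0/3 ✗ · (4,6)R 2/3 ✓
Row 5: (5,0)R 2/3 ✓ · (5,1)R 1/3 ✗ · (5,2)B 1/4 ✗ · (5,3)B 1/2 ✗ · (5,5)R 1/3 ✗ · (5,6)R 3/3 ✓
Row 6: (6,0)B 0/1 ✗ · (6,2)R 0/1 ✗ · (6,5)B 0/2 ✗ · (6,6)R 1/2 ✗
Unsatisfied: (0,2), (0,5), (0,6), (1,2), (1,3), (1,4), (2,0), (2,1), (2,2), (2,5), (2,6), (3,1), (3,2), (3,3), (3,4), (4,0), (4,1), (4,2), (4,3), (4,5), (5,1), (5,2), (5,3), (5,5), (6,0), (6,2), (6,5), (6,6) — 28 in total.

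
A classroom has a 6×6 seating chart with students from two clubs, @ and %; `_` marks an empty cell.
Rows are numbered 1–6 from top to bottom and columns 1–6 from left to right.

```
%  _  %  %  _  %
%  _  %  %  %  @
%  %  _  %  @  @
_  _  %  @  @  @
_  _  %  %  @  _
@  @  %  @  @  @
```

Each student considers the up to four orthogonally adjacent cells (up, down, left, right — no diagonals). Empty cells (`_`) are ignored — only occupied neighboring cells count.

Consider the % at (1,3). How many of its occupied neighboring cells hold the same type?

2

Occupied neighbors of (1,3): (2,3)=%, (1,4)=%.
Same type (%): 2 of 2.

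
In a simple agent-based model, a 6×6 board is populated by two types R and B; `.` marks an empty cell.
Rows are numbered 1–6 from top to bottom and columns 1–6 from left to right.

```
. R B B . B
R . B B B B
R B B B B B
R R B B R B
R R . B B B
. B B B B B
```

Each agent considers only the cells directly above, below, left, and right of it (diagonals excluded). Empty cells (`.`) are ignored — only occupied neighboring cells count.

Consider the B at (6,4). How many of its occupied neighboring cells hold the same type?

3

Occupied neighbors of (6,4): (5,4)=B, (6,3)=B, (6,5)=B.
Same type (B): 3 of 3.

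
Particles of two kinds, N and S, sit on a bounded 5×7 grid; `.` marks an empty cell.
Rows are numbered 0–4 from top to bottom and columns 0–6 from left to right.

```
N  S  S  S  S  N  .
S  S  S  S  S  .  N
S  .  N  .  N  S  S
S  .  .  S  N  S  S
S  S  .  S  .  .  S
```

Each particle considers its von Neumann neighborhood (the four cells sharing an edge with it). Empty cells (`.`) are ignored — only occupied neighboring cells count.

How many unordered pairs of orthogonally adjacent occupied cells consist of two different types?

Scan each occupied cell's neighbors to the right and below so each pair is counted once.
From row 0: 3 unlike of 10 pairs (running 3/10).
From row 1: 3 unlike of 8 pairs (running 6/18).
From row 2: 1 unlike of 6 pairs (running 7/24).
From row 3: 2 unlike of 6 pairs (running 9/30).
From row 4: 0 unlike of 1 pairs (running 9/31).
Total adjacent occupied pairs: 31; unlike-type pairs: 9.

9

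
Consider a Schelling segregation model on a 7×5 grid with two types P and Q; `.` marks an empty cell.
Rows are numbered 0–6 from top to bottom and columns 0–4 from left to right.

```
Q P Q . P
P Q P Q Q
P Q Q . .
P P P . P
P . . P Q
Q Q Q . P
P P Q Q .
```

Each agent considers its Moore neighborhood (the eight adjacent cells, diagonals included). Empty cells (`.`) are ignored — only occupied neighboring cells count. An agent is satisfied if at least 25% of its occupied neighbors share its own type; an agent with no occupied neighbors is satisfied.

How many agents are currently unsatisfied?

Row 0: (0,0)Q 1/3 ok · (0,1)P 2/5 ok · (0,2)Q 2/4 ok · (0,4)P 0/2 unhappy
Row 1: (1,0)P 2/5 ok · (1,1)Q 4/8 ok · (1,2)P 1/6 unhappy · (1,3)Q 3/5 ok · (1,4)Q 1/2 ok
Row 2: (2,0)P 3/5 ok · (2,1)Q 2/8 ok · (2,2)Q 3/6 ok
Row 3: (3,0)P 3/4 ok · (3,1)P 4/6 ok · (3,2)P 2/4 ok · (3,4)P 1/2 ok
Row 4: (4,0)P 2/4 ok · (4,3)P 3/5 ok · (4,4)Q 0/3 unhappy
Row 5: (5,0)Q 1/4 ok · (5,1)Q 3/6 ok · (5,2)Q 3/5 ok · (5,4)P 1/3 ok
Row 6: (6,0)P 1/3 ok · (6,1)P 1/5 unhappy · (6,2)Q 3/4 ok · (6,3)Q 2/3 ok
Unsatisfied: (0,4), (1,2), (4,4), (6,1) — 4 in total.

4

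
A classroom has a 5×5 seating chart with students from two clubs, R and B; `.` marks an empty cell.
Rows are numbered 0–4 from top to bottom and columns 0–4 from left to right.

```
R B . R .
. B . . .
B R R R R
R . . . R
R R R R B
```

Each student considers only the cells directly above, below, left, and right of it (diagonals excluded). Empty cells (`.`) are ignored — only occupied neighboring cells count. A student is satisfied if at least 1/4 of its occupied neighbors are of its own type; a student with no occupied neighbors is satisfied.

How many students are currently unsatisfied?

Row 0: (0,0)R 0/1 unhappy · (0,1)B 1/2 ok · (0,3)R 0/0 ok
Row 1: (1,1)B 1/2 ok
Row 2: (2,0)B 0/2 unhappy · (2,1)R 1/3 ok · (2,2)R 2/2 ok · (2,3)R 2/2 ok · (2,4)R 2/2 ok
Row 3: (3,0)R 1/2 ok · (3,4)R 1/2 ok
Row 4: (4,0)R 2/2 ok · (4,1)R 2/2 ok · (4,2)R 2/2 ok · (4,3)R 1/2 ok · (4,4)B 0/2 unhappy
Unsatisfied: (0,0), (2,0), (4,4) — 3 in total.

3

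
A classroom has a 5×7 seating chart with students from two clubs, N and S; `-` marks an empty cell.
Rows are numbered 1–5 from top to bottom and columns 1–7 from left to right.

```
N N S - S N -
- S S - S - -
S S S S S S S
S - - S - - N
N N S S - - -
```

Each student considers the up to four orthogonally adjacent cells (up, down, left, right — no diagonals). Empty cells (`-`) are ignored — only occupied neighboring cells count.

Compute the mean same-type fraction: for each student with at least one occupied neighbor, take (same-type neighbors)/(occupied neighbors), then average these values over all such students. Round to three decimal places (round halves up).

0.705

(1,1)N 1/1
(1,2)N 1/3
(1,3)S 1/2
(1,5)S 1/2
(1,6)N 0/1
(2,2)S 2/3
(2,3)S 3/3
(2,5)S 2/2
(3,1)S 2/2
(3,2)S 3/3
(3,3)S 3/3
(3,4)S 3/3
(3,5)S 3/3
(3,6)S 2/2
(3,7)S 1/2
(4,1)S 1/2
(4,4)S 2/2
(4,7)N 0/1
(5,1)N 1/2
(5,2)N 1/2
(5,3)S 1/2
(5,4)S 2/2
Sum over 22 students: 1/1 + 1/3 + 1/2 + 1/2 + 0/1 + 2/3 + 3/3 + 2/2 + 2/2 + 3/3 + 3/3 + 3/3 + 3/3 + 2/2 + 1/2 + 1/2 + 2/2 + 0/1 + 1/2 + 1/2 + 1/2 + 2/2 = 31/2; mean = 31/2 ÷ 22 = 31/44 = 0.704545… → 0.705.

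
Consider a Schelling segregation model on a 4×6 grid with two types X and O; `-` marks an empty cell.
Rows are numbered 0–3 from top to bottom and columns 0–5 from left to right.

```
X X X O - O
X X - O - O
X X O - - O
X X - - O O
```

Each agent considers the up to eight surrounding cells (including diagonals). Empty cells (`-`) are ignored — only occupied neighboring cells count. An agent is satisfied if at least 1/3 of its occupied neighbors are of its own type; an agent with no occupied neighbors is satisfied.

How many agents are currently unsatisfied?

Row 0: (0,0)X 3/3 satisfied · (0,1)X 4/4 satisfied · (0,2)X 2/4 satisfied · (0,3)O 1/2 satisfied · (0,5)O 1/1 satisfied
Row 1: (1,0)X 5/5 satisfied · (1,1)X 6/7 satisfied · (1,3)O 2/3 satisfied · (1,5)O 2/2 satisfied
Row 2: (2,0)X 5/5 satisfied · (2,1)X 5/6 satisfied · (2,2)O 1/4 not · (2,5)O 3/3 satisfied
Row 3: (3,0)X 3/3 satisfied · (3,1)X 3/4 satisfied · (3,4)O 2/2 satisfied · (3,5)O 2/2 satisfied
Unsatisfied: (2,2) — 1 in total.

1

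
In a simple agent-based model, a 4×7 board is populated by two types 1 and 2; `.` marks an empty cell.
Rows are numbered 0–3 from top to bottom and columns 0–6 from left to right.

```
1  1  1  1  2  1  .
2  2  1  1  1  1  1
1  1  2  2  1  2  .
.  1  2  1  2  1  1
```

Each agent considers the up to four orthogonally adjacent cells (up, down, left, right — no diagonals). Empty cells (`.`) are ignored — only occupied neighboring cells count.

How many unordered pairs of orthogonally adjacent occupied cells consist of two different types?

21

Scan each occupied cell's neighbors to the right and below so each pair is counted once.
Row 0: 1(0,0)–1(0,1)= 1(0,0)–2(1,0)≠ 1(0,1)–1(0,2)= 1(0,1)–2(1,1)≠ 1(0,2)–1(0,3)= 1(0,2)–1(1,2)= 1(0,3)–2(0,4)≠ 1(0,3)–1(1,3)= 2(0,4)–1(0,5)≠ 2(0,4)–1(1,4)≠ 1(0,5)–1(1,5)=  → 5/11 unlike.
Row 1: 2(1,0)–2(1,1)= 2(1,0)–1(2,0)≠ 2(1,1)–1(1,2)≠ 2(1,1)–1(2,1)≠ 1(1,2)–1(1,3)= 1(1,2)–2(2,2)≠ 1(1,3)–1(1,4)= 1(1,3)–2(2,3)≠ 1(1,4)–1(1,5)= 1(1,4)–1(2,4)= 1(1,5)–1(1,6)= 1(1,5)–2(2,5)≠  → 6/12 unlike.
Row 2: 1(2,0)–1(2,1)= 1(2,1)–2(2,2)≠ 1(2,1)–1(3,1)= 2(2,2)–2(2,3)= 2(2,2)–2(3,2)= 2(2,3)–1(2,4)≠ 2(2,3)–1(3,3)≠ 1(2,4)–2(2,5)≠ 1(2,4)–2(3,4)≠ 2(2,5)–1(3,5)≠  → 6/10 unlike.
Row 3: 1(3,1)–2(3,2)≠ 2(3,2)–1(3,3)≠ 1(3,3)–2(3,4)≠ 2(3,4)–1(3,5)≠ 1(3,5)–1(3,6)=  → 4/5 unlike.
Total adjacent occupied pairs: 38; unlike-type pairs: 21.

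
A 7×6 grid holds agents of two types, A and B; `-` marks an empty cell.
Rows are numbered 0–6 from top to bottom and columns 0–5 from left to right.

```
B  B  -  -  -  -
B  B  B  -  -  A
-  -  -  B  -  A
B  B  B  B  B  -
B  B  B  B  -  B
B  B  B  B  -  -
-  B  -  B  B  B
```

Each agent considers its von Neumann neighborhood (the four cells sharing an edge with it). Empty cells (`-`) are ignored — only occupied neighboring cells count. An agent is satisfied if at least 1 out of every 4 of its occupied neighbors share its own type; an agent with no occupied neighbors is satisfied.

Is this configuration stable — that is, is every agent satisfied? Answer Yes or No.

(0,0)B 2/2 ✓
(0,1)B 2/2 ✓
(1,0)B 2/2 ✓
(1,1)B 3/3 ✓
(1,2)B 1/1 ✓
(1,5)A 1/1 ✓
(2,3)B 1/1 ✓
(2,5)A 1/1 ✓
(3,0)B 2/2 ✓
(3,1)B 3/3 ✓
(3,2)B 3/3 ✓
(3,3)B 4/4 ✓
(3,4)B 1/1 ✓
(4,0)B 3/3 ✓
(4,1)B 4/4 ✓
(4,2)B 4/4 ✓
(4,3)B 3/3 ✓
(4,5)B 0/0 ✓
(5,0)B 2/2 ✓
(5,1)B 4/4 ✓
(5,2)B 3/3 ✓
(5,3)B 3/3 ✓
(6,1)B 1/1 ✓
(6,3)B 2/2 ✓
(6,4)B 2/2 ✓
(6,5)B 1/1 ✓
All meet the threshold, so the configuration is stable.

Yes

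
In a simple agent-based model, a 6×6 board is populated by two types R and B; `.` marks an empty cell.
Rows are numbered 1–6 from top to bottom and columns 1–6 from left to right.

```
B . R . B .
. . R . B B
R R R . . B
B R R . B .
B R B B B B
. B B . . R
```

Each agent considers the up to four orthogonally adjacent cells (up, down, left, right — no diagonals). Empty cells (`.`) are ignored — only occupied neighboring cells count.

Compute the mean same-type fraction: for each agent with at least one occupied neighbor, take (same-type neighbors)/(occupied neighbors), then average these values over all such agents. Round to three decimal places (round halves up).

0.750

(1,1)B — no occupied neighbors
(1,3)R 1/1
(1,5)B 1/1
(2,3)R 2/2
(2,5)B 2/2
(2,6)B 2/2
(3,1)R 1/2
(3,2)R 3/3
(3,3)R 3/3
(3,6)B 1/1
(4,1)B 1/3
(4,2)R 3/4
(4,3)R 2/3
(4,5)B 1/1
(5,1)B 1/2
(5,2)R 1/4
(5,3)B 2/4
(5,4)B 2/2
(5,5)B 3/3
(5,6)B 1/2
(6,2)B 1/2
(6,3)B 2/2
(6,6)R 0/1
Sum over 22 agents: 1/1 + 1/1 + 2/2 + 2/2 + 2/2 + 1/2 + 3/3 + 3/3 + 1/1 + 1/3 + 3/4 + 2/3 + 1/1 + 1/2 + 1/4 + 2/4 + 2/2 + 3/3 + 1/2 + 1/2 + 2/2 + 0/1 = 33/2; mean = 33/2 ÷ 22 = 3/4 = 0.75 → 0.750.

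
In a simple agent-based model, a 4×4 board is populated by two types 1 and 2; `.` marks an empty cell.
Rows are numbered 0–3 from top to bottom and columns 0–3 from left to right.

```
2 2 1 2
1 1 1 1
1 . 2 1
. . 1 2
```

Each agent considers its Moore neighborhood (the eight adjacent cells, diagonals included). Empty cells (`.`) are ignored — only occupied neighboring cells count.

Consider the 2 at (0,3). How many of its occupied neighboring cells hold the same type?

0

Occupied neighbors of (0,3): (0,2)=1, (1,2)=1, (1,3)=1.
Same type (2): 0 of 3.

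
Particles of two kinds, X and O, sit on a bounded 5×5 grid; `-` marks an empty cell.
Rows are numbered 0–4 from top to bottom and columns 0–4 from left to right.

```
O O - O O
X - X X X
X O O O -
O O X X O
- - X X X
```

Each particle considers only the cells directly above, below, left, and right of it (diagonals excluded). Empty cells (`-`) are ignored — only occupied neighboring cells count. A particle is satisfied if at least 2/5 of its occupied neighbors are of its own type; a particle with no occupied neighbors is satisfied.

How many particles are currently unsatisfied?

Row 0: (0,0)O 1/2 satisfied · (0,1)O 1/1 satisfied · (0,3)O 1/2 satisfied · (0,4)O 1/2 satisfied
Row 1: (1,0)X 1/2 satisfied · (1,2)X 1/2 satisfied · (1,3)X 2/4 satisfied · (1,4)X 1/2 satisfied
Row 2: (2,0)X 1/3 not · (2,1)O 2/3 satisfied · (2,2)O 2/4 satisfied · (2,3)O 1/3 not
Row 3: (3,0)O 1/2 satisfied · (3,1)O 2/3 satisfied · (3,2)X 2/4 satisfied · (3,3)X 2/4 satisfied · (3,4)O 0/2 not
Row 4: (4,2)X 2/2 satisfied · (4,3)X 3/3 satisfied · (4,4)X 1/2 satisfied
Unsatisfied: (2,0), (2,3), (3,4) — 3 in total.

3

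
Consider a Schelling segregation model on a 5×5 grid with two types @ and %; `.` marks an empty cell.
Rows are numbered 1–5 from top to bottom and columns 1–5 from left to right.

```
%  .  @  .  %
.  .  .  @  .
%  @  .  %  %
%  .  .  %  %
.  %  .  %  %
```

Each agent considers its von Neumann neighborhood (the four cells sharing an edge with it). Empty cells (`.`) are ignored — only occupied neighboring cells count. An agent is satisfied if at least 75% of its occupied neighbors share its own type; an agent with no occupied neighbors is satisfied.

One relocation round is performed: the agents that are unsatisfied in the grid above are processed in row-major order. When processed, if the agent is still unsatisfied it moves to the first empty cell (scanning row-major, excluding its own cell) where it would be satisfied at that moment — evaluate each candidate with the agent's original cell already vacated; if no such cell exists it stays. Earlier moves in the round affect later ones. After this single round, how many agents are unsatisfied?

Initially unsatisfied (in order): (2,4), (3,1), (3,2), (3,4).
  (2,4) → (2,2).
  (3,1) → (2,4).
  (3,2): now satisfied by earlier moves; stays.
  (3,4): now satisfied by earlier moves; stays.
Resulting grid:
% . @ . %
. @ . % .
. @ . % %
% . . % %
. % . % %
All satisfied now.

0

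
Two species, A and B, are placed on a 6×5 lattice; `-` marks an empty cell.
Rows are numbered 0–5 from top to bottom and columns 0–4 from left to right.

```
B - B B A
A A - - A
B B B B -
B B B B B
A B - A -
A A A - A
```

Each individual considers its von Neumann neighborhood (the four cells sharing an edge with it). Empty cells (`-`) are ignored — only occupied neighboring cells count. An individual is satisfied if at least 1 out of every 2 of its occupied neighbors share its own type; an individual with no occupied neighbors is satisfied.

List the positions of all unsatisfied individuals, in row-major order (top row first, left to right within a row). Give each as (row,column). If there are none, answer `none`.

Row 0: (0,0)B 0/1 not · (0,2)B 1/1 satisfied · (0,3)B 1/2 satisfied · (0,4)A 1/2 satisfied
Row 1: (1,0)A 1/3 not · (1,1)A 1/2 satisfied · (1,4)A 1/1 satisfied
Row 2: (2,0)B 2/3 satisfied · (2,1)B 3/4 satisfied · (2,2)B 3/3 satisfied · (2,3)B 2/2 satisfied
Row 3: (3,0)B 2/3 satisfied · (3,1)B 4/4 satisfied · (3,2)B 3/3 satisfied · (3,3)B 3/4 satisfied · (3,4)B 1/1 satisfied
Row 4: (4,0)A 1/3 not · (4,1)B 1/3 not · (4,3)A 0/1 not
Row 5: (5,0)A 2/2 satisfied · (5,1)A 2/3 satisfied · (5,2)A 1/1 satisfied · (5,4)A 0/0 satisfied

(0,0), (1,0), (4,0), (4,1), (4,3)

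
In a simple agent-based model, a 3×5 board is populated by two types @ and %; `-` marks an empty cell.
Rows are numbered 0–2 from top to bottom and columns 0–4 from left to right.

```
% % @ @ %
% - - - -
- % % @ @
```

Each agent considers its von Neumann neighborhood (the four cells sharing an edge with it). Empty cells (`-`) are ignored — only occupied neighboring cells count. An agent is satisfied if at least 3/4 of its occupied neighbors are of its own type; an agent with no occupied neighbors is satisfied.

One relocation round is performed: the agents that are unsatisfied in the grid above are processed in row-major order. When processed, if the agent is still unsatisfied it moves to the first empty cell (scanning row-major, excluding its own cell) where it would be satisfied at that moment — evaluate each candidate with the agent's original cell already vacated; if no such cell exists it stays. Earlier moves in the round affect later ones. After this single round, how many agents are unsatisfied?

Initially unsatisfied (in order): (0,1), (0,2), (0,3), (0,4), (2,2), (2,3).
  (0,1) → (1,1).
  (0,2): now satisfied by earlier moves; stays.
  (0,3) → (1,3).
  (0,4): now satisfied by earlier moves; stays.
  (2,2) → (2,0).
  (2,3): now satisfied by earlier moves; stays.
Resulting grid:
% - @ - %
% % - @ -
% % - @ @
All satisfied now.

0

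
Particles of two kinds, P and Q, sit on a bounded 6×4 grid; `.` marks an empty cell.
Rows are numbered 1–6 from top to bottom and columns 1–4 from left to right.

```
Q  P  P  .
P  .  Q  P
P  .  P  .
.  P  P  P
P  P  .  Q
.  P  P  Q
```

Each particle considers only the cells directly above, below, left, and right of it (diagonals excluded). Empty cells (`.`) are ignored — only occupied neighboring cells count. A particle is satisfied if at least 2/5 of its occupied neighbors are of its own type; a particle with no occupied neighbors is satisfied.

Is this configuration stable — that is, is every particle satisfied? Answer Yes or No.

Row 1: (1,1)Q 0/2 not · (1,2)P 1/2 satisfied · (1,3)P 1/2 satisfied
Row 2: (2,1)P 1/2 satisfied · (2,3)Q 0/3 not · (2,4)P 0/1 not
Row 3: (3,1)P 1/1 satisfied · (3,3)P 1/2 satisfied
Row 4: (4,2)P 2/2 satisfied · (4,3)P 3/3 satisfied · (4,4)P 1/2 satisfied
Row 5: (5,1)P 1/1 satisfied · (5,2)P 3/3 satisfied · (5,4)Q 1/2 satisfied
Row 6: (6,2)P 2/2 satisfied · (6,3)P 1/2 satisfied · (6,4)Q 1/2 satisfied
For instance (1,1) has only 0/2 same-type neighbors, below 2/5.

No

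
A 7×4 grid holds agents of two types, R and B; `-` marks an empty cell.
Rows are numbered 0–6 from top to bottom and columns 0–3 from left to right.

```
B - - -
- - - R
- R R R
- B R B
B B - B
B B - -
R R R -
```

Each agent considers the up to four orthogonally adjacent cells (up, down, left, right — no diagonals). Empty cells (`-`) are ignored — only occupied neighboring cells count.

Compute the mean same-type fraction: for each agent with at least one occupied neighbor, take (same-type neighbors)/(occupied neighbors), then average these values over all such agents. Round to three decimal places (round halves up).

Row 0: (0,0)B — no occupied neighbors
Row 1: (1,3)R 1/1
Row 2: (2,1)R 1/2 · (2,2)R 3/3 · (2,3)R 2/3
Row 3: (3,1)B 1/3 · (3,2)R 1/3 · (3,3)B 1/3
Row 4: (4,0)B 2/2 · (4,1)B 3/3 · (4,3)B 1/1
Row 5: (5,0)B 2/3 · (5,1)B 2/3
Row 6: (6,0)R 1/2 · (6,1)R 2/3 · (6,2)R 1/1
Sum over 15 agents: 1/1 + 1/2 + 3/3 + 2/3 + 1/3 + 1/3 + 1/3 + 2/2 + 3/3 + 1/1 + 2/3 + 2/3 + 1/2 + 2/3 + 1/1 = 32/3; mean = 32/3 ÷ 15 = 32/45 = 0.711111… → 0.711.

0.711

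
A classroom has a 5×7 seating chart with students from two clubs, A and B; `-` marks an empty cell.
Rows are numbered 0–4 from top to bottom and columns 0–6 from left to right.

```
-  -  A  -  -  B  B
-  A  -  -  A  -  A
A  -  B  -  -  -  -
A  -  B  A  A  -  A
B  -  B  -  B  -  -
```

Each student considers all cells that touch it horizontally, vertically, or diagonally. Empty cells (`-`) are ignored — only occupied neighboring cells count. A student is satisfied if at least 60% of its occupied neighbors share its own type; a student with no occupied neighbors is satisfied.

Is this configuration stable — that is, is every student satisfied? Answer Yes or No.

(0,2)A 1/1 ✓
(0,5)B 1/3 ✗
(0,6)B 1/2 ✗
(1,1)A 2/3 ✓
(1,4)A 0/1 ✗
(1,6)A 0/2 ✗
(2,0)A 2/2 ✓
(2,2)B 1/3 ✗
(3,0)A 1/2 ✗
(3,2)B 2/3 ✓
(3,3)A 1/5 ✗
(3,4)A 1/2 ✗
(3,6)A 0/0 ✓
(4,0)B 0/1 ✗
(4,2)B 1/2 ✗
(4,4)B 0/2 ✗
For instance (0,5) has only 1/3 same-type neighbors, below 3/5.

No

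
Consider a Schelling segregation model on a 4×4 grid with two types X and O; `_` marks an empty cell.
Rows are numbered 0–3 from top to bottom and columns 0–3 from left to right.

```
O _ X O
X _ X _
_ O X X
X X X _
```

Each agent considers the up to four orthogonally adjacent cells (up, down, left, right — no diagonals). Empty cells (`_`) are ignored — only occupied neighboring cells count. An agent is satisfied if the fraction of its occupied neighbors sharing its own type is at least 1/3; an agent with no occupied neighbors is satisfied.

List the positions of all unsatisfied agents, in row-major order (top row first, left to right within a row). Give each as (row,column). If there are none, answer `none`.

(0,0), (0,3), (1,0), (2,1)

(0,0)O 0/1 ✗
(0,2)X 1/2 ✓
(0,3)O 0/1 ✗
(1,0)X 0/1 ✗
(1,2)X 2/2 ✓
(2,1)O 0/2 ✗
(2,2)X 3/4 ✓
(2,3)X 1/1 ✓
(3,0)X 1/1 ✓
(3,1)X 2/3 ✓
(3,2)X 2/2 ✓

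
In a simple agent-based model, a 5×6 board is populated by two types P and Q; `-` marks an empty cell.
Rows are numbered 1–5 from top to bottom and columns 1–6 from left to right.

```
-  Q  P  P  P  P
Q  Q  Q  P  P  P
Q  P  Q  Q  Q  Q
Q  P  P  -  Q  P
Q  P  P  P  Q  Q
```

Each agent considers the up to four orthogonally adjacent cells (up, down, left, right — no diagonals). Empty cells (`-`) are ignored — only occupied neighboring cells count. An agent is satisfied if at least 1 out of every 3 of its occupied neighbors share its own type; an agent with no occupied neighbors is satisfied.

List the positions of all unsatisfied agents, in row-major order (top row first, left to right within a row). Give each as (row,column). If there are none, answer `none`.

(3,2), (4,6)

Row 1: (1,2)Q 1/2 ✓ · (1,3)P 1/3 ✓ · (1,4)P 3/3 ✓ · (1,5)P 3/3 ✓ · (1,6)P 2/2 ✓
Row 2: (2,1)Q 2/2 ✓ · (2,2)Q 3/4 ✓ · (2,3)Q 2/4 ✓ · (2,4)P 2/4 ✓ · (2,5)P 3/4 ✓ · (2,6)P 2/3 ✓
Row 3: (3,1)Q 2/3 ✓ · (3,2)P 1/4 ✗ · (3,3)Q 2/4 ✓ · (3,4)Q 2/3 ✓ · (3,5)Q 3/4 ✓ · (3,6)Q 1/3 ✓
Row 4: (4,1)Q 2/3 ✓ · (4,2)P 3/4 ✓ · (4,3)P 2/3 ✓ · (4,5)Q 2/3 ✓ · (4,6)P 0/3 ✗
Row 5: (5,1)Q 1/2 ✓ · (5,2)P 2/3 ✓ · (5,3)P 3/3 ✓ · (5,4)P 1/2 ✓ · (5,5)Q 2/3 ✓ · (5,6)Q 1/2 ✓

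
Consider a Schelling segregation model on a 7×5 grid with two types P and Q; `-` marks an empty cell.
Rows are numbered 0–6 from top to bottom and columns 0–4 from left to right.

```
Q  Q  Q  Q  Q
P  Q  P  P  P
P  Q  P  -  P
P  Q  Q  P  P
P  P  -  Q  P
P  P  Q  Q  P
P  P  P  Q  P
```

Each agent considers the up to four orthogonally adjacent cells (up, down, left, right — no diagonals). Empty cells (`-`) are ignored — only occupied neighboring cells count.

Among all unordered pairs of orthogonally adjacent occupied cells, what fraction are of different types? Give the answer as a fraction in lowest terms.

19/50

Scan each occupied cell's neighbors to the right and below so each pair is counted once.
From row 0: 4 unlike of 9 pairs (running 4/9).
From row 1: 2 unlike of 8 pairs (running 6/17).
From row 2: 3 unlike of 6 pairs (running 9/23).
From row 3: 4 unlike of 8 pairs (running 13/31).
From row 4: 1 unlike of 6 pairs (running 14/37).
From row 5: 3 unlike of 9 pairs (running 17/46).
From row 6: 2 unlike of 4 pairs (running 19/50).
Total adjacent occupied pairs: 50; unlike-type pairs: 19.
19/50 is already in lowest terms.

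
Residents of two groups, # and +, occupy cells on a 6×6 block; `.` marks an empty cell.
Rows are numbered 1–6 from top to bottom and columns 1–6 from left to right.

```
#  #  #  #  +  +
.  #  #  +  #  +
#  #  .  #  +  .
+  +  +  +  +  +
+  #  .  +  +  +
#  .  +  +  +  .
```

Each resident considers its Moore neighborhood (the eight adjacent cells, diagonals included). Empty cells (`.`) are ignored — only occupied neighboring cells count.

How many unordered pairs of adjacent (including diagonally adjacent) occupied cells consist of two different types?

Scan each occupied cell's neighbors to the right and below (and the two forward diagonals) so each pair is counted once.
Row 1: #(1,1)–#(1,2)= #(1,1)–#(2,2)= #(1,2)–#(1,3)= #(1,2)–#(2,2)= #(1,2)–#(2,3)= #(1,3)–#(1,4)= #(1,3)–#(2,3)= #(1,3)–+(2,4)≠ #(1,3)–#(2,2)= #(1,4)–+(1,5)≠ #(1,4)–+(2,4)≠ #(1,4)–#(2,5)= #(1,4)–#(2,3)= +(1,5)–+(1,6)= +(1,5)–#(2,5)≠ +(1,5)–+(2,6)= +(1,5)–+(2,4)= +(1,6)–+(2,6)= +(1,6)–#(2,5)≠  → 5/19 unlike.
Row 2: #(2,2)–#(2,3)= #(2,2)–#(3,2)= #(2,2)–#(3,1)= #(2,3)–+(2,4)≠ #(2,3)–#(3,4)= #(2,3)–#(3,2)= +(2,4)–#(2,5)≠ +(2,4)–#(3,4)≠ +(2,4)–+(3,5)= #(2,5)–+(2,6)≠ #(2,5)–+(3,5)≠ #(2,5)–#(3,4)= +(2,6)–+(3,5)=  → 5/13 unlike.
Row 3: #(3,1)–#(3,2)= #(3,1)–+(4,1)≠ #(3,1)–+(4,2)≠ #(3,2)–+(4,2)≠ #(3,2)–+(4,3)≠ #(3,2)–+(4,1)≠ #(3,4)–+(3,5)≠ #(3,4)–+(4,4)≠ #(3,4)–+(4,5)≠ #(3,4)–+(4,3)≠ +(3,5)–+(4,5)= +(3,5)–+(4,6)= +(3,5)–+(4,4)=  → 9/13 unlike.
Row 4: +(4,1)–+(4,2)= +(4,1)–+(5,1)= +(4,1)–#(5,2)≠ +(4,2)–+(4,3)= +(4,2)–#(5,2)≠ +(4,2)–+(5,1)= +(4,3)–+(4,4)= +(4,3)–+(5,4)= +(4,3)–#(5,2)≠ +(4,4)–+(4,5)= +(4,4)–+(5,4)= +(4,4)–+(5,5)= +(4,5)–+(4,6)= +(4,5)–+(5,5)= +(4,5)–+(5,6)= +(4,5)–+(5,4)= +(4,6)–+(5,6)= +(4,6)–+(5,5)=  → 3/18 unlike.
Row 5: +(5,1)–#(5,2)≠ +(5,1)–#(6,1)≠ #(5,2)–+(6,3)≠ #(5,2)–#(6,1)= +(5,4)–+(5,5)= +(5,4)–+(6,4)= +(5,4)–+(6,5)= +(5,4)–+(6,3)= +(5,5)–+(5,6)= +(5,5)–+(6,5)= +(5,5)–+(6,4)= +(5,6)–+(6,5)=  → 3/12 unlike.
Row 6: +(6,3)–+(6,4)= +(6,4)–+(6,5)=  → 0/2 unlike.
Total adjacent occupied pairs: 77; unlike-type pairs: 25.

25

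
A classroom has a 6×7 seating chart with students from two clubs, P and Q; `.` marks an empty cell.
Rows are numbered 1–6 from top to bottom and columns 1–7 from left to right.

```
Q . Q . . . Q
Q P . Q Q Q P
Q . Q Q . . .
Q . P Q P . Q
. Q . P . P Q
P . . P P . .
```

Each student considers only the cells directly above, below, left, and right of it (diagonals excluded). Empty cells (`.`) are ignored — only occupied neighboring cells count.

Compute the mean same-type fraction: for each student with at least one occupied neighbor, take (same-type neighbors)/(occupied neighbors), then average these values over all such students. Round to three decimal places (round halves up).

Row 1: (1,1)Q 1/1 · (1,3)Q — no occupied neighbors · (1,7)Q 0/1
Row 2: (2,1)Q 2/3 · (2,2)P 0/1 · (2,4)Q 2/2 · (2,5)Q 2/2 · (2,6)Q 1/2 · (2,7)P 0/2
Row 3: (3,1)Q 2/2 · (3,3)Q 1/2 · (3,4)Q 3/3
Row 4: (4,1)Q 1/1 · (4,3)P 0/2 · (4,4)Q 1/4 · (4,5)P 0/1 · (4,7)Q 1/1
Row 5: (5,2)Q — no occupied neighbors · (5,4)P 1/2 · (5,6)P 0/1 · (5,7)Q 1/2
Row 6: (6,1)P — no occupied neighbors · (6,4)P 2/2 · (6,5)P 1/1
Sum over 21 students: 1/1 + 0/1 + 2/3 + 0/1 + 2/2 + 2/2 + 1/2 + 0/2 + 2/2 + 1/2 + 3/3 + 1/1 + 0/2 + 1/4 + 0/1 + 1/1 + 1/2 + 0/1 + 1/2 + 2/2 + 1/1 = 143/12; mean = 143/12 ÷ 21 = 143/252 = 0.567460… → 0.567.

0.567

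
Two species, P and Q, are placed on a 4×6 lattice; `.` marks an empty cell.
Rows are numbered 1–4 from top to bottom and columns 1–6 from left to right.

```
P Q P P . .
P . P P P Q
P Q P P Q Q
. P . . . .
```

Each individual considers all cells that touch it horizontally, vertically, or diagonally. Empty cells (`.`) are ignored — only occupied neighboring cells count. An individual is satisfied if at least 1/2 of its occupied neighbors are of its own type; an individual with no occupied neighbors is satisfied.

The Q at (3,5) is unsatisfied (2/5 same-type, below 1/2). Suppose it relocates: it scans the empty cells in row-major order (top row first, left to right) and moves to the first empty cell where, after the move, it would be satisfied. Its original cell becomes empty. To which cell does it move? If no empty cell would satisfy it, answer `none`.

Vacating (3,5). Empty cells in order:
  (1,5): 1/4 same-type → still unsatisfied.
  (1,6): 1/2 same-type → satisfied — stop here.

(1,6)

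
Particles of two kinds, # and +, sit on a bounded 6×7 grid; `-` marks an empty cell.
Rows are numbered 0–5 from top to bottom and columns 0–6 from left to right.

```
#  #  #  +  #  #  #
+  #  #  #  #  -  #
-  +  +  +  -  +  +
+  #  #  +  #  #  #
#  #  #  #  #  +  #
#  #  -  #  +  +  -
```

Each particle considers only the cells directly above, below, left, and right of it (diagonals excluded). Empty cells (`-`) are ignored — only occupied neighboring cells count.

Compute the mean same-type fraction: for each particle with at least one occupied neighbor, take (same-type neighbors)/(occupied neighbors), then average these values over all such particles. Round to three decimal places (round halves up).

(0,0)# 1/2
(0,1)# 3/3
(0,2)# 2/3
(0,3)+ 0/3
(0,4)# 2/3
(0,5)# 2/2
(0,6)# 2/2
(1,0)+ 0/2
(1,1)# 2/4
(1,2)# 3/4
(1,3)# 2/4
(1,4)# 2/2
(1,6)# 1/2
(2,1)+ 1/3
(2,2)+ 2/4
(2,3)+ 2/3
(2,5)+ 1/2
(2,6)+ 1/3
(3,0)+ 0/2
(3,1)# 2/4
(3,2)# 2/4
(3,3)+ 1/4
(3,4)# 2/3
(3,5)# 2/4
(3,6)# 2/3
(4,0)# 2/3
(4,1)# 4/4
(4,2)# 3/3
(4,3)# 3/4
(4,4)# 2/4
(4,5)+ 1/4
(4,6)# 1/2
(5,0)# 2/2
(5,1)# 2/2
(5,3)# 1/2
(5,4)+ 1/3
(5,5)+ 2/2
Sum over 37 particles: 1/2 + 3/3 + 2/3 + 0/3 + 2/3 + 2/2 + 2/2 + 0/2 + 2/4 + 3/4 + 2/4 + 2/2 + 1/2 + 1/3 + 2/4 + 2/3 + 1/2 + 1/3 + 0/2 + 2/4 + 2/4 + 1/4 + 2/3 + 2/4 + 2/3 + 2/3 + 4/4 + 3/3 + 3/4 + 2/4 + 1/4 + 1/2 + 2/2 + 2/2 + 1/2 + 1/3 + 2/2 = 22; mean = 22 ÷ 37 = 22/37 = 0.594594… → 0.595.

0.595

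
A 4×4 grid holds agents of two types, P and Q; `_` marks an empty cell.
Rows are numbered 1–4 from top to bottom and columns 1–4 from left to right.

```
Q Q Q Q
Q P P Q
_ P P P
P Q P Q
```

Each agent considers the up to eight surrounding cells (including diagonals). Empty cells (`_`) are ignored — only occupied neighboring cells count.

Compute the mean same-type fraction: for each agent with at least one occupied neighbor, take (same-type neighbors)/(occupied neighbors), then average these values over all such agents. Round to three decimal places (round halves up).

(1,1)Q 2/3
(1,2)Q 3/5
(1,3)Q 3/5
(1,4)Q 2/3
(2,1)Q 2/4
(2,2)P 3/7
(2,3)P 4/8
(2,4)Q 2/5
(3,2)P 5/7
(3,3)P 5/8
(3,4)P 3/5
(4,1)P 1/2
(4,2)Q 0/4
(4,3)P 3/5
(4,4)Q 0/3
Sum over 15 agents: 2/3 + 3/5 + 3/5 + 2/3 + 2/4 + 3/7 + 4/8 + 2/5 + 5/7 + 5/8 + 3/5 + 1/2 + 0/4 + 3/5 + 0/3 = 6217/840; mean = 6217/840 ÷ 15 = 6217/12600 = 0.493412… → 0.493.

0.493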